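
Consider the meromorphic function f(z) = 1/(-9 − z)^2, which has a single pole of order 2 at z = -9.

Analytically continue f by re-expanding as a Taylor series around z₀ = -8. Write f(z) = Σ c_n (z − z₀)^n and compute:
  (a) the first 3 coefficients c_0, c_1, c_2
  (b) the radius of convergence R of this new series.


Let w = z − z₀, so z = z₀ + w.
Then -9 − z = -9 − (z₀ + w) = (-9 − z₀) − w = -1 − w.
f(z) = 1/(-1 − w)^2 = (1/(-1)^2) · (1 − w/(-1))^{−2}.
By the binomial series (1−u)^{−2} = Σ_{n≥0} C(n+1, 1) u^n for |u|<1, with u = w/(-1):
  c_n = C(n+1, 1) / (-1)^(n+2).
  c_0 = 1/(-1)^2 = 1.
  c_1 = 2/(-1)^3 = -2.
  c_2 = 3/(-1)^4 = 3.
The series is valid for |w/d| < 1, i.e. |z − z₀| < |d|.
Radius of convergence: R = |-9 − z₀| = |-1| = 1 (distance from z₀ to the singularity z = -9).

c_0 = 1, c_1 = -2, c_2 = 3; R = 1.


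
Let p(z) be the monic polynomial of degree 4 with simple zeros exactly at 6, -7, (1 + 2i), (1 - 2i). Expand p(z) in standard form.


The polynomial is p(z) = ∏_{α ∈ S} (z − α), where S = {6, -7, (1 + 2i), (1 - 2i)}.
Expanding the product yields: p(z) = z^4 -z^3 -39·z^2 + 89·z -210.
Note conjugate pairs combine to real quadratics: (z − (1+2i))(z − (1−2i)) = z² − 2z + 5.
The resulting polynomial has degree 4 and real coefficients as required.

p(z) = z^4 -z^3 -39·z^2 + 89·z -210.


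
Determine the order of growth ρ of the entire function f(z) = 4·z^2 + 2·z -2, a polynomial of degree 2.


|f(z)| ≤ Σ|c_k|·r^k = O(r^2) as r → ∞. Polynomial growth is O(e^{r^ε}) for every ε > 0 (since r^2/e^{r^ε} → 0), so ρ ≤ ε for all ε > 0, i.e. ρ = 0. Every nonconstant polynomial has order 0.
Therefore ρ = 0.

Order ρ = 0.


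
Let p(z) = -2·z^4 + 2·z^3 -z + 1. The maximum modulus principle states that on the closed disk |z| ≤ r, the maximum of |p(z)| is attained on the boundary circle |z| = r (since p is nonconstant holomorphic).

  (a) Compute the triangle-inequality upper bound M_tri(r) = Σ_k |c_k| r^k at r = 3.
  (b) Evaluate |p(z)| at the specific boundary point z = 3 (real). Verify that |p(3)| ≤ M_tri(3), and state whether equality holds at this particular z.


Coefficients: c_0 = 1, c_1 = -1, c_2 = 0, c_3 = 2, c_4 = -2. Radius r = 3.
Part (a). Triangle bound: M_tri(r) = Σ_k |c_k| r^k
  = |1|·3^0 + |-1|·3^1 + |0|·3^2 + |2|·3^3 + |-2|·3^4
  = 1 + 3 + 0 + 54 + 162 = 220.
This bounds M(r) := max_{|z|=r} |p(z)| from above; equality holds iff all terms c_k z^k can be made to align in phase at a single z on |z|=r.
Part (b). At z = 3 (real, on the circle |z| = r):
  p(3) = (1)·3^0 + (-1)·3^1 + (0)·3^2 + (2)·3^3 + (-2)·3^4 = -110.
  |p(3)| = 110.
Check: |p(3)| = 110 ≤ 220 = M_tri(3). ✓ Equality does not hold at z = 3 (the coefficients have mixed signs, so the terms do not all align in phase there).

M_tri(3) = 220; |p(3)| = 110; equality at z=3: no.


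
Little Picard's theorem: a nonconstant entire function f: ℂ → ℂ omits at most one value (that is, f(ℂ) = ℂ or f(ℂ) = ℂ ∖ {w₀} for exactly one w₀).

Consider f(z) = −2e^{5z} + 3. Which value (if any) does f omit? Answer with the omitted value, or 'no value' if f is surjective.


Little Picard bounds the complement of f(ℂ) to at most one point.
e^{5z} is never zero on ℂ, so -2·e^{5z} takes every value in ℂ ∖ {0}. Adding 3 shifts the range to ℂ ∖ {3}. Thus f omits exactly the value 3.

Omitted value: 3.


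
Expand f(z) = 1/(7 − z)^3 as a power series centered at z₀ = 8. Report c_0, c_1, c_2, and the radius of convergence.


Let w = z − z₀, so z = z₀ + w.
Then 7 − z = 7 − (z₀ + w) = (7 − z₀) − w = -1 − w.
f(z) = 1/(-1 − w)^3 = (1/(-1)^3) · (1 − w/(-1))^{−3}.
By the binomial series (1−u)^{−3} = Σ_{n≥0} C(n+2, 2) u^n for |u|<1, with u = w/(-1):
  c_n = C(n+2, 2) / (-1)^(n+3).
  c_0 = 1/(-1)^3 = -1.
  c_1 = 3/(-1)^4 = 3.
  c_2 = 6/(-1)^5 = -6.
The series is valid for |w/d| < 1, i.e. |z − z₀| < |d|.
Radius of convergence: R = |7 − z₀| = |-1| = 1 (distance from z₀ to the singularity z = 7).

c_0 = -1, c_1 = 3, c_2 = -6; R = 1.


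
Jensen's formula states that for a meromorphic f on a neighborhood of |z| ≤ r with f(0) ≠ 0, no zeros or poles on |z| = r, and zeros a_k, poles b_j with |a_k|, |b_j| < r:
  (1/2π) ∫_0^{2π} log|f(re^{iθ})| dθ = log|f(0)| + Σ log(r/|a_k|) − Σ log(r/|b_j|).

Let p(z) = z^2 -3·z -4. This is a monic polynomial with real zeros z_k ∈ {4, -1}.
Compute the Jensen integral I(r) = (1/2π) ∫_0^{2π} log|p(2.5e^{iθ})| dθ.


Zeros: -1, 4; r = 2.5.
Inside |z| < r: -1. Outside (|z| ≥ r): 4.
p(0) = -4, so log|p(0)| = log(4) = 1.3863.
Apply Jensen: I(r) = log|p(0)| + Σ_k log(r/|z_k|), summed over zeros inside |z| < r.
  log(r/|z_k|) for z_k = -1: log(2.5/1) = 0.9163
  Outside zeros (4) contribute nothing to the Jensen sum.
Sum over inside zeros: 0.9163.
I(r) = log|p(0)| + (inside sum) = 1.3863 + 0.9163 = 2.3026.
Note: since some zeros are outside |z| ≤ r, the simplified n·log(r) form does NOT apply — only the inside zeros contribute.

I(r) ≈ 2.3026.


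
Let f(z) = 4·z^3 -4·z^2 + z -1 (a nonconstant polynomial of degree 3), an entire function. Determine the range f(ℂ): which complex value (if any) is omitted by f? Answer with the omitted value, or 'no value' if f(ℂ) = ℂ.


Little Picard bounds the complement of f(ℂ) to at most one point.
For every w ∈ ℂ, the equation p(z) − w = 0 is a nonconstant polynomial in z and hence has at least one root by the fundamental theorem of algebra. So p is surjective onto ℂ, omitting no value.

Omitted value: no value.


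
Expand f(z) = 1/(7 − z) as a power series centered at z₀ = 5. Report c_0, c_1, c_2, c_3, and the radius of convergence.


Let w = z − z₀, so z = z₀ + w.
Then 7 − z = 7 − (z₀ + w) = (7 − z₀) − w = 2 − w.
f(z) = 1/(2 − w) = (1/(2)) · 1/(1 − w/(2)) = Σ_{n≥0} w^n / (2)^(n+1).
So c_n = 1/(2)^(n+1):
  c_0 = 1/(2)^1 = 1/2.
  c_1 = 1/(2)^2 = 1/4.
  c_2 = 1/(2)^3 = 1/8.
  c_3 = 1/(2)^4 = 1/16.
The series is valid for |w/d| < 1, i.e. |z − z₀| < |d|.
Radius of convergence: R = |7 − z₀| = |2| = 2 (distance from z₀ to the singularity z = 7).

c_0 = 1/2, c_1 = 1/4, c_2 = 1/8, c_3 = 1/16; R = 2.


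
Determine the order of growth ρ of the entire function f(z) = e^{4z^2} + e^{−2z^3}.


Each summand is entire of order 2 and 3 respectively (as in the single-exponential case). The order of a sum is at most the max of the orders, so ρ ≤ 3. For the lower bound: on |z|=r choose arg z so that -2z^3 is real positive; then |e^{-2z^3}| = e^{2r^3} while |e^{4z^2}| ≤ e^{4r^2} = o(e^{2r^3}). So |f| ≥ e^{2r^3}(1 − o(1)) and ρ ≥ 3. Hence ρ = max(2, 3) = 3.
Therefore ρ = 3.

Order ρ = 3.


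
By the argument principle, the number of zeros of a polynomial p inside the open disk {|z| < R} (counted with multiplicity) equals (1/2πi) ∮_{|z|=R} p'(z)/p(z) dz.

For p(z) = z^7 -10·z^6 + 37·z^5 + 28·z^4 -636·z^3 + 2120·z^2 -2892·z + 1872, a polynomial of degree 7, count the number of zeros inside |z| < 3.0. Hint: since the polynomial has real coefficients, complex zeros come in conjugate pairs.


The zeros of p are: -4, (3 + 3i), (3 - 3i), (3 + 2i), (3 - 2i), (1 + 1i), (1 - 1i).
Their magnitudes are: 4, 4.243, 4.243, 3.606, 3.606, 1.414, 1.414.
Zeros with |z| < R = 3.0: (1 + 1i), (1 - 1i).
Count = 2.
By the argument principle, (1/2πi) ∮_{|z|=R} p'(z)/p(z) dz equals exactly this count.

Number of zeros inside |z| < 3.0: 2.


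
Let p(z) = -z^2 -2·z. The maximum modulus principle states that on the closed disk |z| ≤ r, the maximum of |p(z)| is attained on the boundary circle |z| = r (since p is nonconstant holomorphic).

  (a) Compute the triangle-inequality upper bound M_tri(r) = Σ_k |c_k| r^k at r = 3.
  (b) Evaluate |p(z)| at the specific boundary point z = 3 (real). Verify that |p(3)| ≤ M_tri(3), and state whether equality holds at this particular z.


Coefficients: c_0 = 0, c_1 = -2, c_2 = -1. Radius r = 3.
Part (a). Triangle bound: M_tri(r) = Σ_k |c_k| r^k
  = |0|·3^0 + |-2|·3^1 + |-1|·3^2
  = 0 + 6 + 9 = 15.
This bounds M(r) := max_{|z|=r} |p(z)| from above; equality holds iff all terms c_k z^k can be made to align in phase at a single z on |z|=r.
Part (b). At z = 3 (real, on the circle |z| = r):
  p(3) = (0)·3^0 + (-2)·3^1 + (-1)·3^2 = -15.
  |p(3)| = 15.
Since all nonzero coefficients share the same sign, |p(3)| = 15 = M_tri(3); the triangle bound is attained at z = 3, so in fact M(r) = 15.

M_tri(3) = 15; |p(3)| = 15; equality at z=3: yes.


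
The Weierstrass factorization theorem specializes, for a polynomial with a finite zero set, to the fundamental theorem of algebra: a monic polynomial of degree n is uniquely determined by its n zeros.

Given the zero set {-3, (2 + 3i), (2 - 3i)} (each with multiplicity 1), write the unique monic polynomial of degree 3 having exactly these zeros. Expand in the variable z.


The polynomial is p(z) = ∏_{α ∈ S} (z − α), where S = {-3, (2 + 3i), (2 - 3i)}.
Expanding the product yields: p(z) = z^3 -z^2 + z + 39.
Note conjugate pairs combine to real quadratics: (z − (2+3i))(z − (2−3i)) = z² − 4z + 13.
The resulting polynomial has degree 3 and real coefficients as required.

p(z) = z^3 -z^2 + z + 39.


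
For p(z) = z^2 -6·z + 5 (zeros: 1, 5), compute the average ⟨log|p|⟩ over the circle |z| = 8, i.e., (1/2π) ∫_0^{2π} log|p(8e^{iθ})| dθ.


Zeros: 1, 5; r = 8.
Inside |z| < r: 1, 5. Outside (|z| ≥ r): ∅.
p(0) = 5, so log|p(0)| = log(5) = 1.6094.
Apply Jensen: I(r) = log|p(0)| + Σ_k log(r/|z_k|), summed over zeros inside |z| < r.
  log(r/|z_k|) for z_k = 1: log(8/1) = 2.0794
  log(r/|z_k|) for z_k = 5: log(8/5) = 0.4700
Sum over inside zeros: 2.5494.
I(r) = log|p(0)| + (inside sum) = 1.6094 + 2.5494 = 4.1589.
Closed form (all zeros inside, monic): I(r) = n·log(r) = 2·log(8) = 4.1589. ✓

I(r) ≈ 4.1589.


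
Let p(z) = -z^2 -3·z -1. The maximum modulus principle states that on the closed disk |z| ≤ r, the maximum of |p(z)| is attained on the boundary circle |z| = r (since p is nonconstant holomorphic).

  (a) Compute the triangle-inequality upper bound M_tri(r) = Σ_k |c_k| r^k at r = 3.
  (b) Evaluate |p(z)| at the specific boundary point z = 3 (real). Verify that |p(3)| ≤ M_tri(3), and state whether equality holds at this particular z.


Coefficients: c_0 = -1, c_1 = -3, c_2 = -1. Radius r = 3.
Part (a). Triangle bound: M_tri(r) = Σ_k |c_k| r^k
  = |-1|·3^0 + |-3|·3^1 + |-1|·3^2
  = 1 + 9 + 9 = 19.
This bounds M(r) := max_{|z|=r} |p(z)| from above; equality holds iff all terms c_k z^k can be made to align in phase at a single z on |z|=r.
Part (b). At z = 3 (real, on the circle |z| = r):
  p(3) = (-1)·3^0 + (-3)·3^1 + (-1)·3^2 = -19.
  |p(3)| = 19.
Since all nonzero coefficients share the same sign, |p(3)| = 19 = M_tri(3); the triangle bound is attained at z = 3, so in fact M(r) = 19.

M_tri(3) = 19; |p(3)| = 19; equality at z=3: yes.


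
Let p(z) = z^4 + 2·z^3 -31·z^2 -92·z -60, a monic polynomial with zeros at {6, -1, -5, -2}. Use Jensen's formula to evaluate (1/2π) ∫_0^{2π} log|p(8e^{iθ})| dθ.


Zeros: -5, -2, -1, 6; r = 8.
Inside |z| < r: -5, -2, -1, 6. Outside (|z| ≥ r): ∅.
p(0) = -60, so log|p(0)| = log(60) = 4.0943.
Apply Jensen: I(r) = log|p(0)| + Σ_k log(r/|z_k|), summed over zeros inside |z| < r.
  log(r/|z_k|) for z_k = 6: log(8/6) = 0.2877
  log(r/|z_k|) for z_k = -1: log(8/1) = 2.0794
  log(r/|z_k|) for z_k = -5: log(8/5) = 0.4700
  log(r/|z_k|) for z_k = -2: log(8/2) = 1.3863
Sum over inside zeros: 4.2234.
I(r) = log|p(0)| + (inside sum) = 4.0943 + 4.2234 = 8.3178.
Closed form (all zeros inside, monic): I(r) = n·log(r) = 4·log(8) = 8.3178. ✓

I(r) ≈ 8.3178.


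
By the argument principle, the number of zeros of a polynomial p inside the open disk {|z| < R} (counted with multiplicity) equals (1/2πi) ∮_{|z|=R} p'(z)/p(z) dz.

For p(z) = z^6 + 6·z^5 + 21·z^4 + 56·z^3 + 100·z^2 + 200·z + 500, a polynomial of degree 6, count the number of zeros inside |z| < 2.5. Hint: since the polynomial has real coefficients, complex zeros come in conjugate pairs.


The zeros of p are: (-1 + 3i), (-1 - 3i), (1 + 2i), (1 - 2i), (-3 + 1i), (-3 - 1i).
Their magnitudes are: 3.162, 3.162, 2.236, 2.236, 3.162, 3.162.
Zeros with |z| < R = 2.5: (1 + 2i), (1 - 2i).
Count = 2.
By the argument principle, (1/2πi) ∮_{|z|=R} p'(z)/p(z) dz equals exactly this count.

Number of zeros inside |z| < 2.5: 2.


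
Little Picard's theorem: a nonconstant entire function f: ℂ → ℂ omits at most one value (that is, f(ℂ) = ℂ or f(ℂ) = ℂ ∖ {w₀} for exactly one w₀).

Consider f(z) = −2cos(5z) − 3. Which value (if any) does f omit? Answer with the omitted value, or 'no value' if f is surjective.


Little Picard bounds the complement of f(ℂ) to at most one point.
cos is entire and surjective onto ℂ: for every w ∈ ℂ, cos(ζ) = w has a solution ζ ∈ ℂ (e.g., via the complex inverse arccos). With ζ = 5z this gives z = ζ/(5). Then -2·cos(5z) takes every value in -2·ℂ = ℂ, and adding -3 is a bijection of ℂ. So f is surjective and omits no value. (Note: only on the real line is cos bounded by [−1, 1].)

Omitted value: no value.


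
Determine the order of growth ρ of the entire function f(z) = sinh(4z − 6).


sinh(w) is a linear combination of e^{iw} and e^{−iw} (or e^w, e^{−w} in the hyperbolic case), so |sinh(w)| ≤ e^{|w|}. With w = 4z − 6, |w| ≤ 4|z| + 6 = 4r + 6 on |z| = r, giving M(r) ≤ e^{4r + 6}, so ρ ≤ 1. On a suitable ray (z = it for sin/cos; z = t for sinh/cosh, t real → ∞), |sinh(4z − 6)| grows like e^{4|t|}/2, so ρ ≥ 1. Hence ρ = 1.
Therefore ρ = 1.

Order ρ = 1.


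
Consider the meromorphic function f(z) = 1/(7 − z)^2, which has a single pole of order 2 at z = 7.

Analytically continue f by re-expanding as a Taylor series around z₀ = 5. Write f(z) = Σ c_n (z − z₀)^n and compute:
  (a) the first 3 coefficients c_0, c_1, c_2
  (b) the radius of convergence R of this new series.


Let w = z − z₀, so z = z₀ + w.
Then 7 − z = 7 − (z₀ + w) = (7 − z₀) − w = 2 − w.
f(z) = 1/(2 − w)^2 = (1/(2)^2) · (1 − w/(2))^{−2}.
By the binomial series (1−u)^{−2} = Σ_{n≥0} C(n+1, 1) u^n for |u|<1, with u = w/(2):
  c_n = C(n+1, 1) / (2)^(n+2).
  c_0 = 1/(2)^2 = 1/4.
  c_1 = 2/(2)^3 = 1/4.
  c_2 = 3/(2)^4 = 3/16.
The series is valid for |w/d| < 1, i.e. |z − z₀| < |d|.
Radius of convergence: R = |7 − z₀| = |2| = 2 (distance from z₀ to the singularity z = 7).

c_0 = 1/4, c_1 = 1/4, c_2 = 3/16; R = 2.


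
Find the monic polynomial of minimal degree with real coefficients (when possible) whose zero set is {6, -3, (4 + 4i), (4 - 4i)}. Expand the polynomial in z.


The polynomial is p(z) = ∏_{α ∈ S} (z − α), where S = {6, -3, (4 + 4i), (4 - 4i)}.
Expanding the product yields: p(z) = z^4 -11·z^3 + 38·z^2 + 48·z -576.
Note conjugate pairs combine to real quadratics: (z − (4+4i))(z − (4−4i)) = z² − 8z + 32.
The resulting polynomial has degree 4 and real coefficients as required.

p(z) = z^4 -11·z^3 + 38·z^2 + 48·z -576.


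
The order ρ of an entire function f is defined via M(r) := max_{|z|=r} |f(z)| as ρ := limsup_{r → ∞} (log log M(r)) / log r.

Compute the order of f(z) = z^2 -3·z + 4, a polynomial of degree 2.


|f(z)| ≤ Σ|c_k|·r^k = O(r^2) as r → ∞. Polynomial growth is O(e^{r^ε}) for every ε > 0 (since r^2/e^{r^ε} → 0), so ρ ≤ ε for all ε > 0, i.e. ρ = 0. Every nonconstant polynomial has order 0.
Therefore ρ = 0.

Order ρ = 0.


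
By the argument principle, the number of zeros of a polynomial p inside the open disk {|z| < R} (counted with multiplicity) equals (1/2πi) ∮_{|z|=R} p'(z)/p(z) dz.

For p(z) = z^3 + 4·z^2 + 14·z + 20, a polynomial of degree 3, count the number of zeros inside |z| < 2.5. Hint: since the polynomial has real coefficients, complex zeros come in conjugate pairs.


The zeros of p are: (-1 + 3i), (-1 - 3i), -2.
Their magnitudes are: 3.162, 3.162, 2.
Zeros with |z| < R = 2.5: -2.
Count = 1.
By the argument principle, (1/2πi) ∮_{|z|=R} p'(z)/p(z) dz equals exactly this count.

Number of zeros inside |z| < 2.5: 1.


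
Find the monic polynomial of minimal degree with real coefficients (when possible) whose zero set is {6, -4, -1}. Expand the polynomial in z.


The polynomial is p(z) = ∏_{α ∈ S} (z − α), where S = {6, -4, -1}.
Expanding the product yields: p(z) = z^3 -z^2 -26·z -24.
The resulting polynomial has degree 3 and real coefficients as required.

p(z) = z^3 -z^2 -26·z -24.


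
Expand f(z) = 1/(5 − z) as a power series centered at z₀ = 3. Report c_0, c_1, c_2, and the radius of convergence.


Let w = z − z₀, so z = z₀ + w.
Then 5 − z = 5 − (z₀ + w) = (5 − z₀) − w = 2 − w.
f(z) = 1/(2 − w) = (1/(2)) · 1/(1 − w/(2)) = Σ_{n≥0} w^n / (2)^(n+1).
So c_n = 1/(2)^(n+1):
  c_0 = 1/(2)^1 = 1/2.
  c_1 = 1/(2)^2 = 1/4.
  c_2 = 1/(2)^3 = 1/8.
The series is valid for |w/d| < 1, i.e. |z − z₀| < |d|.
Radius of convergence: R = |5 − z₀| = |2| = 2 (distance from z₀ to the singularity z = 5).

c_0 = 1/2, c_1 = 1/4, c_2 = 1/8; R = 2.


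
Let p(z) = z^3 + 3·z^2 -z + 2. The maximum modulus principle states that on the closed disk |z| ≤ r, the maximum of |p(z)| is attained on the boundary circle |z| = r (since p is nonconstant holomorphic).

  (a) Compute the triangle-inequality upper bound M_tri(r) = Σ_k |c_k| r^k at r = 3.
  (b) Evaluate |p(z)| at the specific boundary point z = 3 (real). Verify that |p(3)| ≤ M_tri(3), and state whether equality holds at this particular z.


Coefficients: c_0 = 2, c_1 = -1, c_2 = 3, c_3 = 1. Radius r = 3.
Part (a). Triangle bound: M_tri(r) = Σ_k |c_k| r^k
  = |2|·3^0 + |-1|·3^1 + |3|·3^2 + |1|·3^3
  = 2 + 3 + 27 + 27 = 59.
This bounds M(r) := max_{|z|=r} |p(z)| from above; equality holds iff all terms c_k z^k can be made to align in phase at a single z on |z|=r.
Part (b). At z = 3 (real, on the circle |z| = r):
  p(3) = (2)·3^0 + (-1)·3^1 + (3)·3^2 + (1)·3^3 = 53.
  |p(3)| = 53.
Check: |p(3)| = 53 ≤ 59 = M_tri(3). ✓ Equality does not hold at z = 3 (the coefficients have mixed signs, so the terms do not all align in phase there).

M_tri(3) = 59; |p(3)| = 53; equality at z=3: no.


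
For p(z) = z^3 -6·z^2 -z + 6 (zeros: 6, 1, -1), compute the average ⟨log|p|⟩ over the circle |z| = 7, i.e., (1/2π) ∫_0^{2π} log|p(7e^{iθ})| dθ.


Zeros: -1, 1, 6; r = 7.
Inside |z| < r: -1, 1, 6. Outside (|z| ≥ r): ∅.
p(0) = 6, so log|p(0)| = log(6) = 1.7918.
Apply Jensen: I(r) = log|p(0)| + Σ_k log(r/|z_k|), summed over zeros inside |z| < r.
  log(r/|z_k|) for z_k = 6: log(7/6) = 0.1542
  log(r/|z_k|) for z_k = 1: log(7/1) = 1.9459
  log(r/|z_k|) for z_k = -1: log(7/1) = 1.9459
Sum over inside zeros: 4.0460.
I(r) = log|p(0)| + (inside sum) = 1.7918 + 4.0460 = 5.8377.
Closed form (all zeros inside, monic): I(r) = n·log(r) = 3·log(7) = 5.8377. ✓

I(r) ≈ 5.8377.


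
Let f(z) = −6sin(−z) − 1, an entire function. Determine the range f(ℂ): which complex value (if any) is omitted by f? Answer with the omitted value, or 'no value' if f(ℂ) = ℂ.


Little Picard bounds the complement of f(ℂ) to at most one point.
sin is entire and surjective onto ℂ: for every w ∈ ℂ, sin(ζ) = w has a solution ζ ∈ ℂ (e.g., via the complex inverse arcsin). With ζ = −z this gives z = ζ/(-1). Then -6·sin(−z) takes every value in -6·ℂ = ℂ, and adding -1 is a bijection of ℂ. So f is surjective and omits no value. (Note: only on the real line is sin bounded by [−1, 1].)

Omitted value: no value.


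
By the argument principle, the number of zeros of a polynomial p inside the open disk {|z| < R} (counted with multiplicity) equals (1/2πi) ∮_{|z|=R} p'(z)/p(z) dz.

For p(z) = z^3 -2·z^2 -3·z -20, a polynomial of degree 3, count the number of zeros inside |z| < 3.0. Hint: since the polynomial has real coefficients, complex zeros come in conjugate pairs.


The zeros of p are: (-1 + 2i), (-1 - 2i), 4.
Their magnitudes are: 2.236, 2.236, 4.
Zeros with |z| < R = 3.0: (-1 + 2i), (-1 - 2i).
Count = 2.
By the argument principle, (1/2πi) ∮_{|z|=R} p'(z)/p(z) dz equals exactly this count.

Number of zeros inside |z| < 3.0: 2.


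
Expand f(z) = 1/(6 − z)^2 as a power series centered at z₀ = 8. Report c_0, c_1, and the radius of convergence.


Let w = z − z₀, so z = z₀ + w.
Then 6 − z = 6 − (z₀ + w) = (6 − z₀) − w = -2 − w.
f(z) = 1/(-2 − w)^2 = (1/(-2)^2) · (1 − w/(-2))^{−2}.
By the binomial series (1−u)^{−2} = Σ_{n≥0} C(n+1, 1) u^n for |u|<1, with u = w/(-2):
  c_n = C(n+1, 1) / (-2)^(n+2).
  c_0 = 1/(-2)^2 = 1/4.
  c_1 = 2/(-2)^3 = -1/4.
The series is valid for |w/d| < 1, i.e. |z − z₀| < |d|.
Radius of convergence: R = |6 − z₀| = |-2| = 2 (distance from z₀ to the singularity z = 6).

c_0 = 1/4, c_1 = -1/4; R = 2.


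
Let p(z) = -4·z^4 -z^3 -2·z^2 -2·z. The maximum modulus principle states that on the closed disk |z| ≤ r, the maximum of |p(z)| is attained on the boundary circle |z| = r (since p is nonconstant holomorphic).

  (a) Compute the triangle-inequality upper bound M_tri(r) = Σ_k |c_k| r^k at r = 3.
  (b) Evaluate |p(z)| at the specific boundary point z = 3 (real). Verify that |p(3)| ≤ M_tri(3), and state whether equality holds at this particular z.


Coefficients: c_0 = 0, c_1 = -2, c_2 = -2, c_3 = -1, c_4 = -4. Radius r = 3.
Part (a). Triangle bound: M_tri(r) = Σ_k |c_k| r^k
  = |0|·3^0 + |-2|·3^1 + |-2|·3^2 + |-1|·3^3 + |-4|·3^4
  = 0 + 6 + 18 + 27 + 324 = 375.
This bounds M(r) := max_{|z|=r} |p(z)| from above; equality holds iff all terms c_k z^k can be made to align in phase at a single z on |z|=r.
Part (b). At z = 3 (real, on the circle |z| = r):
  p(3) = (0)·3^0 + (-2)·3^1 + (-2)·3^2 + (-1)·3^3 + (-4)·3^4 = -375.
  |p(3)| = 375.
Since all nonzero coefficients share the same sign, |p(3)| = 375 = M_tri(3); the triangle bound is attained at z = 3, so in fact M(r) = 375.

M_tri(3) = 375; |p(3)| = 375; equality at z=3: yes.


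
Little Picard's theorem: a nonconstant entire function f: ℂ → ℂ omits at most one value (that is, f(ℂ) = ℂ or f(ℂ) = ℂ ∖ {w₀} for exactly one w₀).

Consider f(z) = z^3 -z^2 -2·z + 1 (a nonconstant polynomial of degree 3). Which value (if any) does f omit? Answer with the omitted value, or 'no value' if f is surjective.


Little Picard bounds the complement of f(ℂ) to at most one point.
For every w ∈ ℂ, the equation p(z) − w = 0 is a nonconstant polynomial in z and hence has at least one root by the fundamental theorem of algebra. So p is surjective onto ℂ, omitting no value.

Omitted value: no value.


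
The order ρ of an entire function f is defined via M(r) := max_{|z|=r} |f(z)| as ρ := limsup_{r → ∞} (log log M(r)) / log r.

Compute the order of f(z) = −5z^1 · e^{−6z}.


M(r) = max_{|z|=r} |-5|·|z|^1·|e^{−6z}| = 5·r^1 · e^{6r^1} (the factors attain their maxima compatibly on |z|=r). Then log M(r) = log 5 + 1·log r + 6r^1, dominated by the last term, so log log M(r) ~ 1·log r. The polynomial factor -5z^1 contributes only a log r term and does not affect the order. ρ = 1.
Therefore ρ = 1.

Order ρ = 1.


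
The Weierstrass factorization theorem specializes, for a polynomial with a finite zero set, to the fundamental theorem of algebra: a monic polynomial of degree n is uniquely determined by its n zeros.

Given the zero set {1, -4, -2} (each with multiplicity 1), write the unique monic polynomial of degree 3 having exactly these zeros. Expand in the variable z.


The polynomial is p(z) = ∏_{α ∈ S} (z − α), where S = {1, -4, -2}.
Expanding the product yields: p(z) = z^3 + 5·z^2 + 2·z -8.
The resulting polynomial has degree 3 and real coefficients as required.

p(z) = z^3 + 5·z^2 + 2·z -8.


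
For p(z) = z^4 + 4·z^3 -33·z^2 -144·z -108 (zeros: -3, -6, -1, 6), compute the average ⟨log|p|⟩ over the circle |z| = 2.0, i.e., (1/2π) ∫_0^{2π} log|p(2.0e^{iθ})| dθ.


Zeros: -6, -3, -1, 6; r = 2.0.
Inside |z| < r: -1. Outside (|z| ≥ r): -6, -3, 6.
p(0) = -108, so log|p(0)| = log(108) = 4.6821.
Apply Jensen: I(r) = log|p(0)| + Σ_k log(r/|z_k|), summed over zeros inside |z| < r.
  log(r/|z_k|) for z_k = -1: log(2.0/1) = 0.6931
  Outside zeros (-6, -3, 6) contribute nothing to the Jensen sum.
Sum over inside zeros: 0.6931.
I(r) = log|p(0)| + (inside sum) = 4.6821 + 0.6931 = 5.3753.
Note: since some zeros are outside |z| ≤ r, the simplified n·log(r) form does NOT apply — only the inside zeros contribute.

I(r) ≈ 5.3753.


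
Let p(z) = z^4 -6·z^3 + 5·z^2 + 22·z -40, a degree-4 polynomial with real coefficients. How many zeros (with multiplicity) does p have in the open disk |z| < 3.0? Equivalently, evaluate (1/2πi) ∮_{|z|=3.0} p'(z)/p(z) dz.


The zeros of p are: (2 + 1i), (2 - 1i), 4, -2.
Their magnitudes are: 2.236, 2.236, 4, 2.
Zeros with |z| < R = 3.0: (2 + 1i), (2 - 1i), -2.
Count = 3.
By the argument principle, (1/2πi) ∮_{|z|=R} p'(z)/p(z) dz equals exactly this count.

Number of zeros inside |z| < 3.0: 3.


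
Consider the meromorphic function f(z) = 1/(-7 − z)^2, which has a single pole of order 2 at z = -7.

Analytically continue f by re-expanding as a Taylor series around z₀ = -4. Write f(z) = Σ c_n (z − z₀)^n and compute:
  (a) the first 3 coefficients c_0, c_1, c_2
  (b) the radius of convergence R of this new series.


Let w = z − z₀, so z = z₀ + w.
Then -7 − z = -7 − (z₀ + w) = (-7 − z₀) − w = -3 − w.
f(z) = 1/(-3 − w)^2 = (1/(-3)^2) · (1 − w/(-3))^{−2}.
By the binomial series (1−u)^{−2} = Σ_{n≥0} C(n+1, 1) u^n for |u|<1, with u = w/(-3):
  c_n = C(n+1, 1) / (-3)^(n+2).
  c_0 = 1/(-3)^2 = 1/9.
  c_1 = 2/(-3)^3 = -2/27.
  c_2 = 3/(-3)^4 = 1/27.
The series is valid for |w/d| < 1, i.e. |z − z₀| < |d|.
Radius of convergence: R = |-7 − z₀| = |-3| = 3 (distance from z₀ to the singularity z = -7).

c_0 = 1/9, c_1 = -2/27, c_2 = 1/27; R = 3.


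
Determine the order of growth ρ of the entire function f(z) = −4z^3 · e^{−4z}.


M(r) = max_{|z|=r} |-4|·|z|^3·|e^{−4z}| = 4·r^3 · e^{4r^1} (the factors attain their maxima compatibly on |z|=r). Then log M(r) = log 4 + 3·log r + 4r^1, dominated by the last term, so log log M(r) ~ 1·log r. The polynomial factor -4z^3 contributes only a log r term and does not affect the order. ρ = 1.
Therefore ρ = 1.

Order ρ = 1.


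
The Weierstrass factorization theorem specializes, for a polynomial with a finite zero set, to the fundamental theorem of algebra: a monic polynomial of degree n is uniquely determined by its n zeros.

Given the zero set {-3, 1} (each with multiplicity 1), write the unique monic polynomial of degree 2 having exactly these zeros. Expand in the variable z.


The polynomial is p(z) = ∏_{α ∈ S} (z − α), where S = {-3, 1}.
Expanding the product yields: p(z) = z^2 + 2·z -3.
The resulting polynomial has degree 2 and real coefficients as required.

p(z) = z^2 + 2·z -3.


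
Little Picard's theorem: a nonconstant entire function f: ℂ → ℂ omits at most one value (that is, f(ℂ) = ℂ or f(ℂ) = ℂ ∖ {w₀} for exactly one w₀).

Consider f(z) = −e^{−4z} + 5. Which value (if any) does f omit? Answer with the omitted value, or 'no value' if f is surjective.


Little Picard bounds the complement of f(ℂ) to at most one point.
e^{−4z} is never zero on ℂ, so -1·e^{−4z} takes every value in ℂ ∖ {0}. Adding 5 shifts the range to ℂ ∖ {5}. Thus f omits exactly the value 5.

Omitted value: 5.


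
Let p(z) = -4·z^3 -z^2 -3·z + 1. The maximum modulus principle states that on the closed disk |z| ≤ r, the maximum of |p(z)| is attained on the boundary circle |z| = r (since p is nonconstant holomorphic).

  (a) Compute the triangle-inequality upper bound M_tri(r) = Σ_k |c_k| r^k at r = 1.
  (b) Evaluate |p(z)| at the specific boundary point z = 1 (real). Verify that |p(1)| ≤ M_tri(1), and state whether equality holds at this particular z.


Coefficients: c_0 = 1, c_1 = -3, c_2 = -1, c_3 = -4. Radius r = 1.
Part (a). Triangle bound: M_tri(r) = Σ_k |c_k| r^k
  = |1|·1^0 + |-3|·1^1 + |-1|·1^2 + |-4|·1^3
  = 1 + 3 + 1 + 4 = 9.
This bounds M(r) := max_{|z|=r} |p(z)| from above; equality holds iff all terms c_k z^k can be made to align in phase at a single z on |z|=r.
Part (b). At z = 1 (real, on the circle |z| = r):
  p(1) = (1)·1^0 + (-3)·1^1 + (-1)·1^2 + (-4)·1^3 = -7.
  |p(1)| = 7.
Check: |p(1)| = 7 ≤ 9 = M_tri(1). ✓ Equality does not hold at z = 1 (the coefficients have mixed signs, so the terms do not all align in phase there).

M_tri(1) = 9; |p(1)| = 7; equality at z=1: no.


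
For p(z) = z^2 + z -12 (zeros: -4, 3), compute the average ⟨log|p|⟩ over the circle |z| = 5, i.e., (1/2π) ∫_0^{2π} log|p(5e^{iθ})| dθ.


Zeros: -4, 3; r = 5.
Inside |z| < r: -4, 3. Outside (|z| ≥ r): ∅.
p(0) = -12, so log|p(0)| = log(12) = 2.4849.
Apply Jensen: I(r) = log|p(0)| + Σ_k log(r/|z_k|), summed over zeros inside |z| < r.
  log(r/|z_k|) for z_k = -4: log(5/4) = 0.2231
  log(r/|z_k|) for z_k = 3: log(5/3) = 0.5108
Sum over inside zeros: 0.7340.
I(r) = log|p(0)| + (inside sum) = 2.4849 + 0.7340 = 3.2189.
Closed form (all zeros inside, monic): I(r) = n·log(r) = 2·log(5) = 3.2189. ✓

I(r) ≈ 3.2189.


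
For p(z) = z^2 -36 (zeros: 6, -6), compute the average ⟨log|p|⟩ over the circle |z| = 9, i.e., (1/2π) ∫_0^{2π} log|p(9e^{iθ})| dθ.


Zeros: -6, 6; r = 9.
Inside |z| < r: -6, 6. Outside (|z| ≥ r): ∅.
p(0) = -36, so log|p(0)| = log(36) = 3.5835.
Apply Jensen: I(r) = log|p(0)| + Σ_k log(r/|z_k|), summed over zeros inside |z| < r.
  log(r/|z_k|) for z_k = 6: log(9/6) = 0.4055
  log(r/|z_k|) for z_k = -6: log(9/6) = 0.4055
Sum over inside zeros: 0.8109.
I(r) = log|p(0)| + (inside sum) = 3.5835 + 0.8109 = 4.3944.
Closed form (all zeros inside, monic): I(r) = n·log(r) = 2·log(9) = 4.3944. ✓

I(r) ≈ 4.3944.


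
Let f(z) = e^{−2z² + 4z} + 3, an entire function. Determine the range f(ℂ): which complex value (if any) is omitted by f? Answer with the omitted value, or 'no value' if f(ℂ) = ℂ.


Little Picard bounds the complement of f(ℂ) to at most one point.
The exponent g(z) = −2z² + 4z is a nonconstant polynomial, hence surjective onto ℂ. So e^{g(z)} takes every value in {e^w : w ∈ ℂ} = ℂ ∖ {0}. Adding 3 shifts the range to ℂ ∖ {3}. f omits exactly 3.

Omitted value: 3.


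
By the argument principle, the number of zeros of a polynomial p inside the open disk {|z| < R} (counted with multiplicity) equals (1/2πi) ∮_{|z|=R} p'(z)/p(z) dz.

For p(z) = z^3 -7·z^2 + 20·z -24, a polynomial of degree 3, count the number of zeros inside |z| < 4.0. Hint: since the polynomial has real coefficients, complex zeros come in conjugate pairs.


The zeros of p are: 3, (2 + 2i), (2 - 2i).
Their magnitudes are: 3, 2.828, 2.828.
Zeros with |z| < R = 4.0: 3, (2 + 2i), (2 - 2i).
Count = 3.
By the argument principle, (1/2πi) ∮_{|z|=R} p'(z)/p(z) dz equals exactly this count.

Number of zeros inside |z| < 4.0: 3.


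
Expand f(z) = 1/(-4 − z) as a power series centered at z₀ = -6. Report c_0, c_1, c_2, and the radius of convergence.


Let w = z − z₀, so z = z₀ + w.
Then -4 − z = -4 − (z₀ + w) = (-4 − z₀) − w = 2 − w.
f(z) = 1/(2 − w) = (1/(2)) · 1/(1 − w/(2)) = Σ_{n≥0} w^n / (2)^(n+1).
So c_n = 1/(2)^(n+1):
  c_0 = 1/(2)^1 = 1/2.
  c_1 = 1/(2)^2 = 1/4.
  c_2 = 1/(2)^3 = 1/8.
The series is valid for |w/d| < 1, i.e. |z − z₀| < |d|.
Radius of convergence: R = |-4 − z₀| = |2| = 2 (distance from z₀ to the singularity z = -4).

c_0 = 1/2, c_1 = 1/4, c_2 = 1/8; R = 2.


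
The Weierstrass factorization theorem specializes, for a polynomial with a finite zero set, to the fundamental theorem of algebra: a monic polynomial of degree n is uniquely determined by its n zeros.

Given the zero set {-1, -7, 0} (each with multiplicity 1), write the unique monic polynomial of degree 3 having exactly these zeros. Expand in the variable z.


The polynomial is p(z) = ∏_{α ∈ S} (z − α), where S = {-1, -7, 0}.
Expanding the product yields: p(z) = z^3 + 8·z^2 + 7·z.
The resulting polynomial has degree 3 and real coefficients as required.

p(z) = z^3 + 8·z^2 + 7·z.


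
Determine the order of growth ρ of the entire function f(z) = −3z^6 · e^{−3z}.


M(r) = max_{|z|=r} |-3|·|z|^6·|e^{−3z}| = 3·r^6 · e^{3r^1} (the factors attain their maxima compatibly on |z|=r). Then log M(r) = log 3 + 6·log r + 3r^1, dominated by the last term, so log log M(r) ~ 1·log r. The polynomial factor -3z^6 contributes only a log r term and does not affect the order. ρ = 1.
Therefore ρ = 1.

Order ρ = 1.


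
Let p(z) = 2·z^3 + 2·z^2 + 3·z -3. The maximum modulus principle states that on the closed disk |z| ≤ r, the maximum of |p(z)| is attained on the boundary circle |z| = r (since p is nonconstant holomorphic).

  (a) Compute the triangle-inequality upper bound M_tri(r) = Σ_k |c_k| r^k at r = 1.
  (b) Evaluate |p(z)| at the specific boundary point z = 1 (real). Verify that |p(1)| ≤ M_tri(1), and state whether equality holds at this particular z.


Coefficients: c_0 = -3, c_1 = 3, c_2 = 2, c_3 = 2. Radius r = 1.
Part (a). Triangle bound: M_tri(r) = Σ_k |c_k| r^k
  = |-3|·1^0 + |3|·1^1 + |2|·1^2 + |2|·1^3
  = 3 + 3 + 2 + 2 = 10.
This bounds M(r) := max_{|z|=r} |p(z)| from above; equality holds iff all terms c_k z^k can be made to align in phase at a single z on |z|=r.
Part (b). At z = 1 (real, on the circle |z| = r):
  p(1) = (-3)·1^0 + (3)·1^1 + (2)·1^2 + (2)·1^3 = 4.
  |p(1)| = 4.
Check: |p(1)| = 4 ≤ 10 = M_tri(1). ✓ Equality does not hold at z = 1 (the coefficients have mixed signs, so the terms do not all align in phase there).

M_tri(1) = 10; |p(1)| = 4; equality at z=1: no.


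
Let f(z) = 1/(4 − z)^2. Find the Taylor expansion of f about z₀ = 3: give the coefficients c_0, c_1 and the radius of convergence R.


Let w = z − z₀, so z = z₀ + w.
Then 4 − z = 4 − (z₀ + w) = (4 − z₀) − w = 1 − w.
f(z) = 1/(1 − w)^2 = (1/(1)^2) · (1 − w/(1))^{−2}.
By the binomial series (1−u)^{−2} = Σ_{n≥0} C(n+1, 1) u^n for |u|<1, with u = w/(1):
  c_n = C(n+1, 1) / (1)^(n+2).
  c_0 = 1/(1)^2 = 1.
  c_1 = 2/(1)^3 = 2.
The series is valid for |w/d| < 1, i.e. |z − z₀| < |d|.
Radius of convergence: R = |4 − z₀| = |1| = 1 (distance from z₀ to the singularity z = 4).

c_0 = 1, c_1 = 2; R = 1.


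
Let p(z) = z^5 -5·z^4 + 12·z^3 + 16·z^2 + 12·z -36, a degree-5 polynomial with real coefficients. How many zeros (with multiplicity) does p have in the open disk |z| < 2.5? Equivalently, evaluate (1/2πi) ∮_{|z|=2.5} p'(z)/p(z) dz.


The zeros of p are: 1, (3 + 3i), (3 - 3i), (-1 + 1i), (-1 - 1i).
Their magnitudes are: 1, 4.243, 4.243, 1.414, 1.414.
Zeros with |z| < R = 2.5: 1, (-1 + 1i), (-1 - 1i).
Count = 3.
By the argument principle, (1/2πi) ∮_{|z|=R} p'(z)/p(z) dz equals exactly this count.

Number of zeros inside |z| < 2.5: 3.


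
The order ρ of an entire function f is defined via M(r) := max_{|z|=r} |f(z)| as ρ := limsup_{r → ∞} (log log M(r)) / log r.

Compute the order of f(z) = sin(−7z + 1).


sin(w) is a linear combination of e^{iw} and e^{−iw} (or e^w, e^{−w} in the hyperbolic case), so |sin(w)| ≤ e^{|w|}. With w = −7z + 1, |w| ≤ 7|z| + 1 = 7r + 1 on |z| = r, giving M(r) ≤ e^{7r + 1}, so ρ ≤ 1. On a suitable ray (z = it for sin/cos; z = t for sinh/cosh, t real → ∞), |sin(−7z + 1)| grows like e^{7|t|}/2, so ρ ≥ 1. Hence ρ = 1.
Therefore ρ = 1.

Order ρ = 1.


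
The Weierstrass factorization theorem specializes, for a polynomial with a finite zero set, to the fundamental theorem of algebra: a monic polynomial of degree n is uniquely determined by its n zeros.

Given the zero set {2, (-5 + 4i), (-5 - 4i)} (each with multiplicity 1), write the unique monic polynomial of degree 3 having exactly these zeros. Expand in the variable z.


The polynomial is p(z) = ∏_{α ∈ S} (z − α), where S = {2, (-5 + 4i), (-5 - 4i)}.
Expanding the product yields: p(z) = z^3 + 8·z^2 + 21·z -82.
Note conjugate pairs combine to real quadratics: (z − (-5+4i))(z − (-5−4i)) = z² + 10z + 41.
The resulting polynomial has degree 3 and real coefficients as required.

p(z) = z^3 + 8·z^2 + 21·z -82.


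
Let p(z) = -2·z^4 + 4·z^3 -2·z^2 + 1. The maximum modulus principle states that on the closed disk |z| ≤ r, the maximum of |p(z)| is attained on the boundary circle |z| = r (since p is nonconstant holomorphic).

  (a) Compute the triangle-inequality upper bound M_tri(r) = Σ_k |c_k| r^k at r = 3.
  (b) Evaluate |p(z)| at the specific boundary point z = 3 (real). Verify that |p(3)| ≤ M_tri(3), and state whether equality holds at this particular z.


Coefficients: c_0 = 1, c_1 = 0, c_2 = -2, c_3 = 4, c_4 = -2. Radius r = 3.
Part (a). Triangle bound: M_tri(r) = Σ_k |c_k| r^k
  = |1|·3^0 + |0|·3^1 + |-2|·3^2 + |4|·3^3 + |-2|·3^4
  = 1 + 0 + 18 + 108 + 162 = 289.
This bounds M(r) := max_{|z|=r} |p(z)| from above; equality holds iff all terms c_k z^k can be made to align in phase at a single z on |z|=r.
Part (b). At z = 3 (real, on the circle |z| = r):
  p(3) = (1)·3^0 + (0)·3^1 + (-2)·3^2 + (4)·3^3 + (-2)·3^4 = -71.
  |p(3)| = 71.
Check: |p(3)| = 71 ≤ 289 = M_tri(3). ✓ Equality does not hold at z = 3 (the coefficients have mixed signs, so the terms do not all align in phase there).

M_tri(3) = 289; |p(3)| = 71; equality at z=3: no.


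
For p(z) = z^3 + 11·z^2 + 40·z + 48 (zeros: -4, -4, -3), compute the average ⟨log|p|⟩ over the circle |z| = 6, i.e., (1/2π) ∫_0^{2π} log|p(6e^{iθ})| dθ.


Zeros: -4, -4, -3; r = 6.
Inside |z| < r: -4, -4, -3. Outside (|z| ≥ r): ∅.
p(0) = 48, so log|p(0)| = log(48) = 3.8712.
Apply Jensen: I(r) = log|p(0)| + Σ_k log(r/|z_k|), summed over zeros inside |z| < r.
  log(r/|z_k|) for z_k = -4: log(6/4) = 0.4055
  log(r/|z_k|) for z_k = -4: log(6/4) = 0.4055
  log(r/|z_k|) for z_k = -3: log(6/3) = 0.6931
Sum over inside zeros: 1.5041.
I(r) = log|p(0)| + (inside sum) = 3.8712 + 1.5041 = 5.3753.
Closed form (all zeros inside, monic): I(r) = n·log(r) = 3·log(6) = 5.3753. ✓

I(r) ≈ 5.3753.


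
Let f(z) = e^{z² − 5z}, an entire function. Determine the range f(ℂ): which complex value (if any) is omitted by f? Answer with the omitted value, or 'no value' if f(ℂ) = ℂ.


Little Picard bounds the complement of f(ℂ) to at most one point.
The exponent g(z) = z² − 5z is a nonconstant polynomial, hence surjective onto ℂ. So e^{g(z)} takes every value in {e^w : w ∈ ℂ} = ℂ ∖ {0}. Adding 0 shifts the range to ℂ ∖ {0}. f omits exactly 0.

Omitted value: 0.


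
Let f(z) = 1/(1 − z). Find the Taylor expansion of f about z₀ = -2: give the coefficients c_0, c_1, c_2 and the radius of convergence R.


Let w = z − z₀, so z = z₀ + w.
Then 1 − z = 1 − (z₀ + w) = (1 − z₀) − w = 3 − w.
f(z) = 1/(3 − w) = (1/(3)) · 1/(1 − w/(3)) = Σ_{n≥0} w^n / (3)^(n+1).
So c_n = 1/(3)^(n+1):
  c_0 = 1/(3)^1 = 1/3.
  c_1 = 1/(3)^2 = 1/9.
  c_2 = 1/(3)^3 = 1/27.
The series is valid for |w/d| < 1, i.e. |z − z₀| < |d|.
Radius of convergence: R = |1 − z₀| = |3| = 3 (distance from z₀ to the singularity z = 1).

c_0 = 1/3, c_1 = 1/9, c_2 = 1/27; R = 3.


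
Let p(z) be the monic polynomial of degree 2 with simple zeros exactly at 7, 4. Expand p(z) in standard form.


The polynomial is p(z) = ∏_{α ∈ S} (z − α), where S = {7, 4}.
Expanding the product yields: p(z) = z^2 -11·z + 28.
The resulting polynomial has degree 2 and real coefficients as required.

p(z) = z^2 -11·z + 28.


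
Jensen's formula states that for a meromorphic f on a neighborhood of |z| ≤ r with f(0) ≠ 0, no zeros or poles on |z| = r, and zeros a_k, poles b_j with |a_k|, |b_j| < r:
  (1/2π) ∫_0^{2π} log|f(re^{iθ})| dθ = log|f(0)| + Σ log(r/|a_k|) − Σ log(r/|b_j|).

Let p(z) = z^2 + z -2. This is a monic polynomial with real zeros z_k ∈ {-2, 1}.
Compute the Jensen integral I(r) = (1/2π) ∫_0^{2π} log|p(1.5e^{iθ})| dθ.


Zeros: -2, 1; r = 1.5.
Inside |z| < r: 1. Outside (|z| ≥ r): -2.
p(0) = -2, so log|p(0)| = log(2) = 0.6931.
Apply Jensen: I(r) = log|p(0)| + Σ_k log(r/|z_k|), summed over zeros inside |z| < r.
  log(r/|z_k|) for z_k = 1: log(1.5/1) = 0.4055
  Outside zeros (-2) contribute nothing to the Jensen sum.
Sum over inside zeros: 0.4055.
I(r) = log|p(0)| + (inside sum) = 0.6931 + 0.4055 = 1.0986.
Note: since some zeros are outside |z| ≤ r, the simplified n·log(r) form does NOT apply — only the inside zeros contribute.

I(r) ≈ 1.0986.
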